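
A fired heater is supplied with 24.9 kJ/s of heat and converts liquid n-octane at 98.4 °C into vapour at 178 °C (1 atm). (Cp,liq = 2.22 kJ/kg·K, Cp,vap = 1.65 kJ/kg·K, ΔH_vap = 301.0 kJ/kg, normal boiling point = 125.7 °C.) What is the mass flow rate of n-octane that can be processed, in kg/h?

ṁ = 200 kg/h

Δh = 2.22×(125.7−98.4) + 301.0 + 1.65×(178−125.7) = 447.9 kJ/kg
Q = 24.9 kJ/s = 24.9 kJ/s = 89640 kJ/h
ṁ = Q/Δh = 89640 / 447.9 = 200.13 kg/h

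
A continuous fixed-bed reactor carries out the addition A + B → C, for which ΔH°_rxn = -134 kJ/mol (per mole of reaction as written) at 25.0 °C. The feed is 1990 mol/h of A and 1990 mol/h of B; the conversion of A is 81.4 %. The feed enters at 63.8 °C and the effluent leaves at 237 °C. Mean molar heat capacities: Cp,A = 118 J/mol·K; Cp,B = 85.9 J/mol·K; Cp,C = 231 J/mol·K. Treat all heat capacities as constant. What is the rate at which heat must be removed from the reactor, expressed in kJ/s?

Extent of reaction ξ = 0.814 × 1990 = 1619.9 mol/h
Reaction term: ξ·ΔH°_rxn = 1619.9 × -134 = -217060 kJ/h
Sensible, feed 63.8→25 °C: -15744 kJ/h
Outlet flows (mol/h): A 370.14, B 370.14, C 1619.9
Sensible, products 25→237 °C: 95328 kJ/h
Q = ΔH = -137480 kJ/h = -38.188 kW
Heat removed = 38.188 kJ/s

Q_out = 38.2 kJ/s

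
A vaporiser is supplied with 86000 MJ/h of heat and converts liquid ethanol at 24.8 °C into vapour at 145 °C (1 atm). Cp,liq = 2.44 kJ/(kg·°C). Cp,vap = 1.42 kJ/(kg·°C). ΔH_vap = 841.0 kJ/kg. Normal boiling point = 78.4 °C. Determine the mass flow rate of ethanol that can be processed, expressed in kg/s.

ṁ = 22.4 kg/s

Δh = 2.44×(78.4−24.8) + 841.0 + 1.42×(145−78.4) = 1066.4 kJ/kg
Q = 86000 MJ/h = 23889 kJ/s = 23889 kJ/s
ṁ = Q/Δh = 23889 / 1066.4 = 22.402 kg/s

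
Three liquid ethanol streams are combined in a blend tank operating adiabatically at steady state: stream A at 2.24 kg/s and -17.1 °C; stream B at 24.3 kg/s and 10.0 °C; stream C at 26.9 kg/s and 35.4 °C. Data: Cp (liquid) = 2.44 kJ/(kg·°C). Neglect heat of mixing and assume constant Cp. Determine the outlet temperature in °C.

T_out = 21.6 °C

Energy balance with Q = 0: Σ ṁᵢCp,ᵢ(T_out − Tᵢ) = 0
T_out = Σ ṁᵢCp,ᵢTᵢ / Σ ṁᵢCp,ᵢ
      = 2823 / 130.39 = 21.65 °C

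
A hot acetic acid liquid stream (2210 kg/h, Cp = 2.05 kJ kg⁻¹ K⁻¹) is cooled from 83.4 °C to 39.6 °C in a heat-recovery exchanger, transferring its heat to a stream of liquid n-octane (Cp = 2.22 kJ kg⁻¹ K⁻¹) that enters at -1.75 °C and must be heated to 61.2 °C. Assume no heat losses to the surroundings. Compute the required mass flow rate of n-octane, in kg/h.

Heat released by hot stream: Q = 2210 × 2.05 × (83.4 − 39.6) = 198440 kJ/h
Energy balance on cold side (adiabatic exchanger): Q = ṁ_c·Cp_c·(T_c,out − T_c,in)
ṁ_c = 198440 / [2.22 × (61.2 − -1.75)] = 1419.9 kg/h

ṁ_c = 1420 kg/h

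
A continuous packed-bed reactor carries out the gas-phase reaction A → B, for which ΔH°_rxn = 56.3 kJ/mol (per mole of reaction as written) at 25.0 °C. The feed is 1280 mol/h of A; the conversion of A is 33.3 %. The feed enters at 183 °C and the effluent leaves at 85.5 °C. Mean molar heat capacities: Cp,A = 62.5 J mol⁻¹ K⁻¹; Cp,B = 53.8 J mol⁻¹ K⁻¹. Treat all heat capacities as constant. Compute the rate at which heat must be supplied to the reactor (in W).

Extent of reaction ξ = 0.333 × 1280 = 426.24 mol/h
Reaction term: ξ·ΔH°_rxn = 426.24 × 56.3 = 23997 kJ/h
Sensible, feed 183→25 °C: -12640 kJ/h
Outlet flows (mol/h): A 853.76, B 426.24
Sensible, products 25→85.5 °C: 4615.6 kJ/h
Q = ΔH = 15973 kJ/h = 4.4369 kW
Heat supplied = 4436.9 W

Q_in = 4440 W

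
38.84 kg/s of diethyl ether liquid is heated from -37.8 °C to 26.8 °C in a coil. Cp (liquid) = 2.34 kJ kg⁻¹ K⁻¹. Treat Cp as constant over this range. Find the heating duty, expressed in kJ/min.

Q = ṁ·Cp·ΔT = 38.84 × 2.34 × (26.8 − -37.8) = 5871.2 kJ/s
Heating duty = 352270 kJ/min

Q = 352000 kJ/min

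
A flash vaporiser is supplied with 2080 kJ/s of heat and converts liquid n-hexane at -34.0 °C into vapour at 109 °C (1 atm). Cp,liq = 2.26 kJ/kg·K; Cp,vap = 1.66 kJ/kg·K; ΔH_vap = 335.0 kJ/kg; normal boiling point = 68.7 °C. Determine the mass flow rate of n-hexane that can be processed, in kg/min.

Δh = 2.26×(68.7−-34.0) + 335.0 + 1.66×(109−68.7) = 634 kJ/kg
Q = 2080 kJ/s = 2080 kJ/s = 124800 kJ/min
ṁ = Q/Δh = 124800 / 634 = 196.85 kg/min

ṁ = 197 kg/min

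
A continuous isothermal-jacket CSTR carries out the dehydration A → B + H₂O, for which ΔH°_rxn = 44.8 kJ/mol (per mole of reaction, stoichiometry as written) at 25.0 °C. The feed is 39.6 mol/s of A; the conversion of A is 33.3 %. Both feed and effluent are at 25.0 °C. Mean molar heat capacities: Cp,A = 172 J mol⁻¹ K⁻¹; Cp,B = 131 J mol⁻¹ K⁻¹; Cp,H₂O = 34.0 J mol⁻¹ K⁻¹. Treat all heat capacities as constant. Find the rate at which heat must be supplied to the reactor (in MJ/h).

Extent of reaction ξ = 0.333 × 39.6 = 13.187 mol/s
Reaction term: ξ·ΔH°_rxn = 13.187 × 44.8 = 590.77 kJ/s
Q = ΔH = 590.77 kJ/s = 590.77 kW
Heat supplied = 2126.8 MJ/h

Q_in = 2130 MJ/h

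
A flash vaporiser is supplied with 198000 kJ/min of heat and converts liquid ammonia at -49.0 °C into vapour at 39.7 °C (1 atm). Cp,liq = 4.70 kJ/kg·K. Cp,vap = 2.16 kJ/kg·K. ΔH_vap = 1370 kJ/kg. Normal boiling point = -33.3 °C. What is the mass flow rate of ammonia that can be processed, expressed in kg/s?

ṁ = 2.06 kg/s

Δh = 4.70×(-33.3−-49.0) + 1370 + 2.16×(39.7−-33.3) = 1601.5 kJ/kg
Q = 198000 kJ/min = 3300 kJ/s = 3300 kJ/s
ṁ = Q/Δh = 3300 / 1601.5 = 2.0606 kg/s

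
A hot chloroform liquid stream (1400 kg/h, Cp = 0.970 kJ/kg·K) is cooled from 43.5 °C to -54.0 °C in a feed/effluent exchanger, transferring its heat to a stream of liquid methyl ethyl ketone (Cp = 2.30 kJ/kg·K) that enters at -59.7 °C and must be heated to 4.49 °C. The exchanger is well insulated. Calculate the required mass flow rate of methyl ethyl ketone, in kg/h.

ṁ_c = 897 kg/h

Heat released by hot stream: Q = 1400 × 0.970 × (43.5 − -54.0) = 132400 kJ/h
Energy balance on cold side (adiabatic exchanger): Q = ṁ_c·Cp_c·(T_c,out − T_c,in)
ṁ_c = 132400 / [2.30 × (4.49 − -59.7)] = 896.83 kg/h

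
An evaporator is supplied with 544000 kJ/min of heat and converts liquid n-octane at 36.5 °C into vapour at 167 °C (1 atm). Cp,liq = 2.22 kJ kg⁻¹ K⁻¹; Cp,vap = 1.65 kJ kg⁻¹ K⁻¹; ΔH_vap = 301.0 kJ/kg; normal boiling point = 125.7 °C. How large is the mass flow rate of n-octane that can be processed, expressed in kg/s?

Δh = 2.22×(125.7−36.5) + 301.0 + 1.65×(167−125.7) = 567.17 kJ/kg
Q = 544000 kJ/min = 9066.7 kJ/s = 9066.7 kJ/s
ṁ = Q/Δh = 9066.7 / 567.17 = 15.986 kg/s

ṁ = 16.0 kg/s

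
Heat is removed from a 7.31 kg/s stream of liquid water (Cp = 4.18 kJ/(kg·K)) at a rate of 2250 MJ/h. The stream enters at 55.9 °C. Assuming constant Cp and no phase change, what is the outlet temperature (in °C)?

T_out = 35.4 °C

Q = 2250 MJ/h = 625 kJ/s
ΔT = Q/(ṁ·Cp) = 625/(7.31×4.18) = 20.454 K
T_out = 55.9 − 20.454 = 35.446 °C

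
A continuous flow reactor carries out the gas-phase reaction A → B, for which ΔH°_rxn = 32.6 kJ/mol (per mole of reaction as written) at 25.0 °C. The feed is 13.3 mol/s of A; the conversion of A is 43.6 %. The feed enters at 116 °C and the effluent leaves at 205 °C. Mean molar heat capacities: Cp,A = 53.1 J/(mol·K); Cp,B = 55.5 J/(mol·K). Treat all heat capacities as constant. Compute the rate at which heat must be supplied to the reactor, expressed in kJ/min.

Extent of reaction ξ = 0.436 × 13.3 = 5.7988 mol/s
Reaction term: ξ·ΔH°_rxn = 5.7988 × 32.6 = 189.04 kJ/s
Sensible, feed 116→25 °C: -64.267 kJ/s
Outlet flows (mol/s): A 7.5012, B 5.7988
Sensible, products 25→205 °C: 129.63 kJ/s
Q = ΔH = 254.4 kJ/s = 254.4 kW
Heat supplied = 15264 kJ/min

Q_in = 15300 kJ/min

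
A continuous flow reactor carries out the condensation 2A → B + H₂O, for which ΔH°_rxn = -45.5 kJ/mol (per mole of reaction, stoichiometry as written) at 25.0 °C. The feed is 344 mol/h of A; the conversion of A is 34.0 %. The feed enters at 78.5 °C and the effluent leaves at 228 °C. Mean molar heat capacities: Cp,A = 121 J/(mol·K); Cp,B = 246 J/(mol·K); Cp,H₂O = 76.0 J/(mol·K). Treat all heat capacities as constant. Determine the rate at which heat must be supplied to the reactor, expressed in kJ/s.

Q_in = 1.25 kJ/s

Extent of reaction ξ = 0.340 × 344 / 2 = 58.48 mol/h
Reaction term: ξ·ΔH°_rxn = 58.48 × -45.5 = -2660.8 kJ/h
Sensible, feed 78.5→25 °C: -2226.9 kJ/h
Outlet flows (mol/h): A 227.04, B 58.48, H₂O 58.48
Sensible, products 25→228 °C: 9399.4 kJ/h
Q = ΔH = 4511.7 kJ/h = 1.2532 kW
Heat supplied = 1.2532 kJ/s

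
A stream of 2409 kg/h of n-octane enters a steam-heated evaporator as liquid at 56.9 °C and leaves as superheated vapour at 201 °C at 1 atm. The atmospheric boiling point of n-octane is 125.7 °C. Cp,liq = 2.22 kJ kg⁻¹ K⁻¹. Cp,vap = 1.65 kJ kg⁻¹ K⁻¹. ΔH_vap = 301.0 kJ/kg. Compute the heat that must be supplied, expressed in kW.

Q = 387 kW

liquid 56.9→125.7 °C: 152.74 kJ/kg
vaporisation at 125.7 °C: 301 kJ/kg
vapour 125.7→201 °C: 124.24 kJ/kg
Δh = 152.74 + 301 + 124.24 = 577.98 kJ/kg
Q = ṁ·Δh = 2409 kg/h × 577.98 kJ/kg = 1.3924e+06 kJ/h
|Q| = 386.77 kW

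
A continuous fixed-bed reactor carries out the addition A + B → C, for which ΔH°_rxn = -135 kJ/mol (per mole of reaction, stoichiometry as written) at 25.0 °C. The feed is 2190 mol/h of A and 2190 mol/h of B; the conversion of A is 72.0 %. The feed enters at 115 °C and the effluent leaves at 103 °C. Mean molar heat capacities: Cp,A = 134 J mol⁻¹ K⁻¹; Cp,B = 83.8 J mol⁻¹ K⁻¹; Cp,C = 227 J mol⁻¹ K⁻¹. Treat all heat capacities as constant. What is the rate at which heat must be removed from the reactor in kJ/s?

Extent of reaction ξ = 0.720 × 2190 = 1576.8 mol/h
Reaction term: ξ·ΔH°_rxn = 1576.8 × -135 = -212870 kJ/h
Sensible, feed 115→25 °C: -42928 kJ/h
Outlet flows (mol/h): A 613.2, B 613.2, C 1576.8
Sensible, products 25→103 °C: 38336 kJ/h
Q = ΔH = -217460 kJ/h = -60.406 kW
Heat removed = 60.406 kJ/s

Q_out = 60.4 kJ/s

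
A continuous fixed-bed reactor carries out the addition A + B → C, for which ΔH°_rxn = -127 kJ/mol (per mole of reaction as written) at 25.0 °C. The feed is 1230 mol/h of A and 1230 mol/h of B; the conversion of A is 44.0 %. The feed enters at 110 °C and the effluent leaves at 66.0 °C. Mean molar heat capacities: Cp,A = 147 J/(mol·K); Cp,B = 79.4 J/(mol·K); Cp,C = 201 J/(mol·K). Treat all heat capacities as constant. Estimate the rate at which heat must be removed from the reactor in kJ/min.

Q_out = 1360 kJ/min

Extent of reaction ξ = 0.440 × 1230 = 541.2 mol/h
Reaction term: ξ·ΔH°_rxn = 541.2 × -127 = -68732 kJ/h
Sensible, feed 110→25 °C: -23670 kJ/h
Outlet flows (mol/h): A 688.8, B 688.8, C 541.2
Sensible, products 25→66.0 °C: 10854 kJ/h
Q = ΔH = -81549 kJ/h = -22.652 kW
Heat removed = 1359.1 kJ/min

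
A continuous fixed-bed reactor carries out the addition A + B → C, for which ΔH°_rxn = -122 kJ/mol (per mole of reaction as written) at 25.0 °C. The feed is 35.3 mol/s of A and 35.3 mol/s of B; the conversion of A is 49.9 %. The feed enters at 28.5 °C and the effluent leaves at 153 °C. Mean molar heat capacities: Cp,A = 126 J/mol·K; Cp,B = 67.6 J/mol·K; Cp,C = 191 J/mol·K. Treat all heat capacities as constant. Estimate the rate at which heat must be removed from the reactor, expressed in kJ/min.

Extent of reaction ξ = 0.499 × 35.3 = 17.615 mol/s
Reaction term: ξ·ΔH°_rxn = 17.615 × -122 = -2149 kJ/s
Sensible, feed 28.5→25 °C: -23.919 kJ/s
Outlet flows (mol/s): A 17.685, B 17.685, C 17.615
Sensible, products 25→153 °C: 868.9 kJ/s
Q = ΔH = -1304 kJ/s = -1304 kW
Heat removed = 78241 kJ/min

Q_out = 78200 kJ/min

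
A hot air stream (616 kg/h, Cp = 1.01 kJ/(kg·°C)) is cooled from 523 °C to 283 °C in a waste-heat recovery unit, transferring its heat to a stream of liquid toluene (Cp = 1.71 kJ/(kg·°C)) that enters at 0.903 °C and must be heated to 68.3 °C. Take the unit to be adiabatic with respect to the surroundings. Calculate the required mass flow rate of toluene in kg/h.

ṁ_c = 1300 kg/h

Heat released by hot stream: Q = 616 × 1.01 × (523 − 283) = 149320 kJ/h
Energy balance on cold side (adiabatic exchanger): Q = ṁ_c·Cp_c·(T_c,out − T_c,in)
ṁ_c = 149320 / [1.71 × (68.3 − 0.903)] = 1295.6 kg/h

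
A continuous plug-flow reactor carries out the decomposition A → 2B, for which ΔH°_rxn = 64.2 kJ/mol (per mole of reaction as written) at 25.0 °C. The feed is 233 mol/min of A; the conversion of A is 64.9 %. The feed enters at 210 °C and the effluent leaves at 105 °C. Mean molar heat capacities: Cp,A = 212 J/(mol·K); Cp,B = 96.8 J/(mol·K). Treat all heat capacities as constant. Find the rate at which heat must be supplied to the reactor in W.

Q_in = 71600 W

Extent of reaction ξ = 0.649 × 233 = 151.22 mol/min
Reaction term: ξ·ΔH°_rxn = 151.22 × 64.2 = 9708.1 kJ/min
Sensible, feed 210→25 °C: -9138.3 kJ/min
Outlet flows (mol/min): A 81.783, B 302.43
Sensible, products 25→105 °C: 3729.1 kJ/min
Q = ΔH = 4299 kJ/min = 71.649 kW
Heat supplied = 71649 W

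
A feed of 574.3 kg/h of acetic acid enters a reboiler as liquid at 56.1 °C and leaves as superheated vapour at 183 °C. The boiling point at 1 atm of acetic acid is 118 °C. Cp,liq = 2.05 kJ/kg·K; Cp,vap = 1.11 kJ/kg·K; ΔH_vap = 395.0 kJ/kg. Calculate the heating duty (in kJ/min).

liquid 56.1→118 °C: 126.89 kJ/kg
vaporisation at 118 °C: 395 kJ/kg
vapour 118→183 °C: 72.15 kJ/kg
Δh = 126.89 + 395 + 72.15 = 594.04 kJ/kg
Q = ṁ·Δh = 574.3 kg/h × 594.04 kJ/kg = 341160 kJ/h
|Q| = 94.767 kW = 5686 kJ/min

Q = 5690 kJ/min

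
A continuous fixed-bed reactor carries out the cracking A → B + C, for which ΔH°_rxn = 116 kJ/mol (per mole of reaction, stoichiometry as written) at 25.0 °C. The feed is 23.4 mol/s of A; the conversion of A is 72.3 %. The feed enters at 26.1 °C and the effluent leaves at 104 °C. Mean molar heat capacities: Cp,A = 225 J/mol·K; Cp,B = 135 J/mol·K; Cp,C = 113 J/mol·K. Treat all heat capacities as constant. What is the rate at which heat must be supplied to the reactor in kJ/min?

Extent of reaction ξ = 0.723 × 23.4 = 16.918 mol/s
Reaction term: ξ·ΔH°_rxn = 16.918 × 116 = 1962.5 kJ/s
Sensible, feed 26.1→25 °C: -5.7915 kJ/s
Outlet flows (mol/s): A 6.4818, B 16.918, C 16.918
Sensible, products 25→104 °C: 446.68 kJ/s
Q = ΔH = 2403.4 kJ/s = 2403.4 kW
Heat supplied = 144200 kJ/min

Q_in = 144000 kJ/min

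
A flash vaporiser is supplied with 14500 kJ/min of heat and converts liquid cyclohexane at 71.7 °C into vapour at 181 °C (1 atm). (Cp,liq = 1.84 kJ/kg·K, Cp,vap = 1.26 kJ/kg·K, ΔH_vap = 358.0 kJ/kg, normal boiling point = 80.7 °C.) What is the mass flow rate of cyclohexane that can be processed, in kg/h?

ṁ = 1740 kg/h

Δh = 1.84×(80.7−71.7) + 358.0 + 1.26×(181−80.7) = 500.94 kJ/kg
Q = 14500 kJ/min = 241.67 kJ/s = 870000 kJ/h
ṁ = Q/Δh = 870000 / 500.94 = 1736.7 kg/h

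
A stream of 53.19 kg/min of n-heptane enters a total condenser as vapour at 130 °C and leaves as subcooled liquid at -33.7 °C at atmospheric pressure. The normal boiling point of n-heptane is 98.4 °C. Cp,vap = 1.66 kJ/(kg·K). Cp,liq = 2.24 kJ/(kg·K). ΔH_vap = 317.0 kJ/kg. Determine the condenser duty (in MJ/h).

vapour 130→98.4 °C: -52.456 kJ/kg
condensation at 98.4 °C: -317 kJ/kg
liquid 98.4→-33.7 °C: -295.9 kJ/kg
Δh = -52.456 + -317 + -295.9 = -665.36 kJ/kg
Q = ṁ·Δh = 53.19 kg/min × -665.36 kJ/kg = -35390 kJ/min
|Q| = 589.84 kW = 2123.4 MJ/h

Q_c = 2120 MJ/h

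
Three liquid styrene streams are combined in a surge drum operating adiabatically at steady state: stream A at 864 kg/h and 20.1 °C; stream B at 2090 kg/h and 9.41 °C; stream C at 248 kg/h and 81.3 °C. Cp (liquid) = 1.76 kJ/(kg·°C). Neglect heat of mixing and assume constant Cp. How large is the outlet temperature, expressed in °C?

T_out = 17.9 °C

Energy balance with Q = 0: Σ ṁᵢCp,ᵢ(T_out − Tᵢ) = 0
Σ ṁᵢCp,ᵢTᵢ = 864×1.76×20.1 + 2090×1.76×9.41 + 248×1.76×81.3 = 100660
Σ ṁᵢCp,ᵢ = 864×1.76 + 2090×1.76 + 248×1.76 = 5635.5
T_out = 100660 / 5635.5 = 17.862 °C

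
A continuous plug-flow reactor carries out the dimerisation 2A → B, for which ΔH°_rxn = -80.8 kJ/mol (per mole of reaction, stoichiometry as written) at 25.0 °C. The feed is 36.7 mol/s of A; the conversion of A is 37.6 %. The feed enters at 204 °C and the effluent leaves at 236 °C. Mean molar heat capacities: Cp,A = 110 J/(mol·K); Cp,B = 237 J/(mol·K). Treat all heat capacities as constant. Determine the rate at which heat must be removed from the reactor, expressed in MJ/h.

Q_out = 1450 MJ/h

Extent of reaction ξ = 0.376 × 36.7 / 2 = 6.8996 mol/s
Reaction term: ξ·ΔH°_rxn = 6.8996 × -80.8 = -557.49 kJ/s
Sensible, feed 204→25 °C: -722.62 kJ/s
Outlet flows (mol/s): A 22.901, B 6.8996
Sensible, products 25→236 °C: 876.56 kJ/s
Q = ΔH = -403.55 kJ/s = -403.55 kW
Heat removed = 1452.8 MJ/h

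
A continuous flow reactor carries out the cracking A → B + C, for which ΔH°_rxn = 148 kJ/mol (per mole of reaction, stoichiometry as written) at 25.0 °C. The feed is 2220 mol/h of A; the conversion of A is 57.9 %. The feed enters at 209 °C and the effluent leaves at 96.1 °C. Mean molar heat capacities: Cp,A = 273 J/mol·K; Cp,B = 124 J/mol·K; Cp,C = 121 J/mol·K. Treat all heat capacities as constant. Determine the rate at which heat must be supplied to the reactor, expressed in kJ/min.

Q_in = 1990 kJ/min

Extent of reaction ξ = 0.579 × 2220 = 1285.4 mol/h
Reaction term: ξ·ΔH°_rxn = 1285.4 × 148 = 190240 kJ/h
Sensible, feed 209→25 °C: -111520 kJ/h
Outlet flows (mol/h): A 934.62, B 1285.4, C 1285.4
Sensible, products 25→96.1 °C: 40532 kJ/h
Q = ΔH = 119250 kJ/h = 33.126 kW
Heat supplied = 1987.6 kJ/min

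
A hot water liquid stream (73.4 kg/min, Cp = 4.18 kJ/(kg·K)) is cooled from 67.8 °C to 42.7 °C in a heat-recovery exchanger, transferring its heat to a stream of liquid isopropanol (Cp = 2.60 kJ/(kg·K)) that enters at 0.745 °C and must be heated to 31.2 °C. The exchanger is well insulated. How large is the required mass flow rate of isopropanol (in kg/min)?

ṁ_c = 97.3 kg/min

Heat released by hot stream: Q = 73.4 × 4.18 × (67.8 − 42.7) = 7701 kJ/min
Energy balance on cold side (adiabatic exchanger): Q = ṁ_c·Cp_c·(T_c,out − T_c,in)
ṁ_c = 7701 / [2.60 × (31.2 − 0.745)] = 97.255 kg/min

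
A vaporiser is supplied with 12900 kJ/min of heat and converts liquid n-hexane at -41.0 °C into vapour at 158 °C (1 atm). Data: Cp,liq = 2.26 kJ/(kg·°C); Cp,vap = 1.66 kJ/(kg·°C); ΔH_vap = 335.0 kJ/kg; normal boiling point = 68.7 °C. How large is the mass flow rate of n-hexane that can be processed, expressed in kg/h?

ṁ = 1060 kg/h

Δh = 2.26×(68.7−-41.0) + 335.0 + 1.66×(158−68.7) = 731.16 kJ/kg
Q = 12900 kJ/min = 215 kJ/s = 774000 kJ/h
ṁ = Q/Δh = 774000 / 731.16 = 1058.6 kg/h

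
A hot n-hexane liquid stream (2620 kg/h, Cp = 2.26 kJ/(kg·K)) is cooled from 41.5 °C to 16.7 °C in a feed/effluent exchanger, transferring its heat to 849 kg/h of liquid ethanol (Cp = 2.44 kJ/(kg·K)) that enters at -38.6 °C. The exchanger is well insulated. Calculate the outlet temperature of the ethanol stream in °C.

T_c,out = 32.3 °C

Heat released by hot stream: Q = 2620 × 2.26 × (41.5 − 16.7) = 146850 kJ/h
Energy balance on cold side (adiabatic exchanger): Q = ṁ_c·Cp_c·(T_c,out − T_c,in)
T_c,out = -38.6 + 146850/(849 × 2.44) = 32.287 °C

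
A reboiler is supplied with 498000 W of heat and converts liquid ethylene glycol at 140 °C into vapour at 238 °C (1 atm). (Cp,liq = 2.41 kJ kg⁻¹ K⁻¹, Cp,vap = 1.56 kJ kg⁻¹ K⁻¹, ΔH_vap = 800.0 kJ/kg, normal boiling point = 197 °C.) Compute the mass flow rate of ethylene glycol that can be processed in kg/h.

ṁ = 1790 kg/h

Δh = 2.41×(197−140) + 800.0 + 1.56×(238−197) = 1001.3 kJ/kg
Q = 498000 W = 498 kJ/s = 1.7928e+06 kJ/h
ṁ = Q/Δh = 1.7928e+06 / 1001.3 = 1790.4 kg/h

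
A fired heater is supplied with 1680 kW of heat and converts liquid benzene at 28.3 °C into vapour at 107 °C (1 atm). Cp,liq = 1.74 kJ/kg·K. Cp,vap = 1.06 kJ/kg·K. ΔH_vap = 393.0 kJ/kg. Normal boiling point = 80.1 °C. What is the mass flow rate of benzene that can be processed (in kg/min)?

Δh = 1.74×(80.1−28.3) + 393.0 + 1.06×(107−80.1) = 511.65 kJ/kg
Q = 1680 kW = 1680 kJ/s = 100800 kJ/min
ṁ = Q/Δh = 100800 / 511.65 = 197.01 kg/min

ṁ = 197 kg/min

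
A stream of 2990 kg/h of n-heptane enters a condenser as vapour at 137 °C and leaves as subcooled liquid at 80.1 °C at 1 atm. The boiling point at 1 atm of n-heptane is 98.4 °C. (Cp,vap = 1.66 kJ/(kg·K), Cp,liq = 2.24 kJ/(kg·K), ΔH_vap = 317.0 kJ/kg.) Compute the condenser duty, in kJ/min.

Q_c = 21000 kJ/min

vapour 137→98.4 °C: -64.076 kJ/kg
condensation at 98.4 °C: -317 kJ/kg
liquid 98.4→80.1 °C: -40.992 kJ/kg
Δh = -64.076 + -317 + -40.992 = -422.07 kJ/kg
Q = ṁ·Δh = 2990 kg/h × -422.07 kJ/kg = -1.262e+06 kJ/h
|Q| = 350.55 kW = 21033 kJ/min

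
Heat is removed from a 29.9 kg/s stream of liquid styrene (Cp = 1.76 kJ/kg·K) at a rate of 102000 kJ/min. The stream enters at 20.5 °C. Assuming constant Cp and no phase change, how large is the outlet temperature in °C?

Q = 102000 kJ/min = 1700 kJ/s
ΔT = Q/(ṁ·Cp) = 1700/(29.9×1.76) = 32.305 K
T_out = 20.5 − 32.305 = -11.805 °C

T_out = -11.8 °C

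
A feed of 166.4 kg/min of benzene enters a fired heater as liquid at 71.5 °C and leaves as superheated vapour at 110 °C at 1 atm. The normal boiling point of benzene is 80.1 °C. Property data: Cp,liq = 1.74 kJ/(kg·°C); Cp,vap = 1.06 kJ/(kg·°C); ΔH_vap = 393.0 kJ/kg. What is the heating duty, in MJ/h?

liquid 71.5→80.1 °C: 14.964 kJ/kg
vaporisation at 80.1 °C: 393 kJ/kg
vapour 80.1→110 °C: 31.694 kJ/kg
Δh = 14.964 + 393 + 31.694 = 439.66 kJ/kg
Q = ṁ·Δh = 166.4 kg/min × 439.66 kJ/kg = 73159 kJ/min
|Q| = 1219.3 kW = 4389.5 MJ/h

Q = 4390 MJ/h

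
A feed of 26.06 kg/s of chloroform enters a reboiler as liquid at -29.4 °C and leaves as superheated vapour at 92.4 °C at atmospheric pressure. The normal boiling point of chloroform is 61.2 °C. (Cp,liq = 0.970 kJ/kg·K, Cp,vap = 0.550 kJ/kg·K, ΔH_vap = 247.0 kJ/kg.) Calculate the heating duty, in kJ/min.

liquid -29.4→61.2 °C: 87.882 kJ/kg
vaporisation at 61.2 °C: 247 kJ/kg
vapour 61.2→92.4 °C: 17.16 kJ/kg
Δh = 87.882 + 247 + 17.16 = 352.04 kJ/kg
Q = ṁ·Δh = 26.06 kg/s × 352.04 kJ/kg = 9174.2 kJ/s
|Q| = 9174.2 kW = 550450 kJ/min

Q = 550000 kJ/min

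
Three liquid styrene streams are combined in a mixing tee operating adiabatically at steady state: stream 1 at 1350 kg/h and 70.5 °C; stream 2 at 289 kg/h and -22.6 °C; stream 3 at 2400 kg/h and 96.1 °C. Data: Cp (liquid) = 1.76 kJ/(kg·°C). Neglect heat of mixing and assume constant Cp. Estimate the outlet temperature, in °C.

Adiabatic, steady state ⇒ Σ ṁᵢCp,ᵢ(T_out − Tᵢ) = 0
Σ ṁᵢCp,ᵢTᵢ = 1350×1.76×70.5 + 289×1.76×-22.6 + 2400×1.76×96.1 = 561940
Σ ṁᵢCp,ᵢ = 1350×1.76 + 289×1.76 + 2400×1.76 = 7108.6
T_out = 561940 / 7108.6 = 79.05 °C

T_out = 79.1 °C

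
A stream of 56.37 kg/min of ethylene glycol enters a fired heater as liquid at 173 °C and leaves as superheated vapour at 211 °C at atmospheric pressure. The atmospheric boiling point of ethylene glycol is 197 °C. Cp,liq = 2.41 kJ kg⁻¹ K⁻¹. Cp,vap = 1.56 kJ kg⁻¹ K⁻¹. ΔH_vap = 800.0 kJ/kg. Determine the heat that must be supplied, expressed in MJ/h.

Q = 2980 MJ/h

liquid 173→197 °C: 57.84 kJ/kg
vaporisation at 197 °C: 800 kJ/kg
vapour 197→211 °C: 21.84 kJ/kg
Δh = 57.84 + 800 + 21.84 = 879.68 kJ/kg
Q = ṁ·Δh = 56.37 kg/min × 879.68 kJ/kg = 49588 kJ/min
|Q| = 826.46 kW = 2975.3 MJ/h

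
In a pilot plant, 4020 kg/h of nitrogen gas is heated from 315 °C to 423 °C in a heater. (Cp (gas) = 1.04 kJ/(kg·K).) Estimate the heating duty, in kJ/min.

Q = 7530 kJ/min

Q = ṁ·Cp·ΔT = 4020 × 1.04 × (423 − 315) = 451530 kJ/h
Converting: 451530 / 3600 s = 125.42 kW
Heating duty = 7525.4 kJ/min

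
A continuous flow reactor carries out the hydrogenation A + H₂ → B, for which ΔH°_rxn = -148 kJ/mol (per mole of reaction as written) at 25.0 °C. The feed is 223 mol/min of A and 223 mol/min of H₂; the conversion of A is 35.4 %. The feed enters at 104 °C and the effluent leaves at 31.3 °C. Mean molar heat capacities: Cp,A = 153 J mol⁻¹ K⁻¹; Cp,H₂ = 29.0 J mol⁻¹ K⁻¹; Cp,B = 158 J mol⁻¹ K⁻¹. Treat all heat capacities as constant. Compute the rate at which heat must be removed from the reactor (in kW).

Extent of reaction ξ = 0.354 × 223 = 78.942 mol/min
Reaction term: ξ·ΔH°_rxn = 78.942 × -148 = -11683 kJ/min
Sensible, feed 104→25 °C: -3206.3 kJ/min
Outlet flows (mol/min): A 144.06, H₂ 144.06, B 78.942
Sensible, products 25→31.3 °C: 243.76 kJ/min
Q = ΔH = -14646 kJ/min = -244.1 kW
Heat removed = 244.1 kW

Q_out = 244 kW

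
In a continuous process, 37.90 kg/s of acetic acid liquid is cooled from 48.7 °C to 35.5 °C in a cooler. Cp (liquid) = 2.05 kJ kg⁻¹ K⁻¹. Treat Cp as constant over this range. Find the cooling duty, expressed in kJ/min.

Q = ṁ·Cp·ΔT = 37.90 × 2.05 × (35.5 − 48.7) = -1025.6 kJ/s
Cooling duty = 61534 kJ/min

Q_c = 61500 kJ/min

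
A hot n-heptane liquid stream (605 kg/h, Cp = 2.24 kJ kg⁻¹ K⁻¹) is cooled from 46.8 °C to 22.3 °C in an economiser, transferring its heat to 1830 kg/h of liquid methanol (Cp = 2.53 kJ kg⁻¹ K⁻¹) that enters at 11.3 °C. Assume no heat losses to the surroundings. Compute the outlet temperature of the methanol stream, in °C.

T_c,out = 18.5 °C

Heat released by hot stream: Q = 605 × 2.24 × (46.8 − 22.3) = 33202 kJ/h
Energy balance on cold side (adiabatic exchanger): Q = ṁ_c·Cp_c·(T_c,out − T_c,in)
T_c,out = 11.3 + 33202/(1830 × 2.53) = 18.471 °C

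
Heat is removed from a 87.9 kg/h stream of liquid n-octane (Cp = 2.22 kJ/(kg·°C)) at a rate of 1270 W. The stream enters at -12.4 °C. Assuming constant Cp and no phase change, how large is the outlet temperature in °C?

T_out = -35.8 °C

Q = 1270 W = 4572 kJ/h
ΔT = Q/(ṁ·Cp) = 4572/(87.9×2.22) = 23.43 K
T_out = -12.4 − 23.43 = -35.83 °C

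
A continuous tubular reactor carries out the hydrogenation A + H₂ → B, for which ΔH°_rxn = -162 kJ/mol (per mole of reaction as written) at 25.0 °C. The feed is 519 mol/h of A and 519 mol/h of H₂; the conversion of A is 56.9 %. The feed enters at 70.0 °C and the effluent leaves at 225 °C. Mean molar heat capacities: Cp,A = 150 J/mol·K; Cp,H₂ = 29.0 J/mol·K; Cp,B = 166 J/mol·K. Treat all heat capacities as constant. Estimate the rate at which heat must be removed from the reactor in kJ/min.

Q_out = 570 kJ/min

Extent of reaction ξ = 0.569 × 519 = 295.31 mol/h
Reaction term: ξ·ΔH°_rxn = 295.31 × -162 = -47840 kJ/h
Sensible, feed 70.0→25 °C: -4180.5 kJ/h
Outlet flows (mol/h): A 223.69, H₂ 223.69, B 295.31
Sensible, products 25→225 °C: 17812 kJ/h
Q = ΔH = -34209 kJ/h = -9.5024 kW
Heat removed = 570.14 kJ/min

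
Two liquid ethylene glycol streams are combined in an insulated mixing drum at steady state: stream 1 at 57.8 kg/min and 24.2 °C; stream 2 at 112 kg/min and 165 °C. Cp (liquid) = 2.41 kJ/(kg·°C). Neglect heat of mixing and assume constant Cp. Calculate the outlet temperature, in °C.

Adiabatic, steady state ⇒ Σ ṁᵢCp,ᵢ(T_out − Tᵢ) = 0
Σ ṁᵢCp,ᵢTᵢ = 57.8×2.41×24.2 + 112×2.41×165 = 47908
Σ ṁᵢCp,ᵢ = 57.8×2.41 + 112×2.41 = 409.22
T_out = 47908 / 409.22 = 117.07 °C

T_out = 117 °C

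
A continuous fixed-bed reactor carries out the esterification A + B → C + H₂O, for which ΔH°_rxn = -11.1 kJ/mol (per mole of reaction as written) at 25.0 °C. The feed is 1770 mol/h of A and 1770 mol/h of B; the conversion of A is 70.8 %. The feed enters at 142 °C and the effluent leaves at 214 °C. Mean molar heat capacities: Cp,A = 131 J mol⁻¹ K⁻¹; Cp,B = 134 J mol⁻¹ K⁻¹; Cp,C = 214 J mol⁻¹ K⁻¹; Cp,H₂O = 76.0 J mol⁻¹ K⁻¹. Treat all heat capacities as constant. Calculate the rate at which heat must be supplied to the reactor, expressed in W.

Extent of reaction ξ = 0.708 × 1770 = 1253.2 mol/h
Reaction term: ξ·ΔH°_rxn = 1253.2 × -11.1 = -13910 kJ/h
Sensible, feed 142→25 °C: -54879 kJ/h
Outlet flows (mol/h): A 516.84, B 516.84, C 1253.2, H₂O 1253.2
Sensible, products 25→214 °C: 94572 kJ/h
Q = ΔH = 25783 kJ/h = 7.1619 kW
Heat supplied = 7161.9 W

Q_in = 7160 W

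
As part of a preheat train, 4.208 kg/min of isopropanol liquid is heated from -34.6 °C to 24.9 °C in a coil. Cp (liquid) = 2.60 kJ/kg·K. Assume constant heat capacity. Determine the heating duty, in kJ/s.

Q = 10.8 kJ/s

Q = ṁ·Cp·ΔT = 4.208 × 2.60 × (24.9 − -34.6) = 650.98 kJ/min
Converting: 650.98 / 60 s = 10.85 kW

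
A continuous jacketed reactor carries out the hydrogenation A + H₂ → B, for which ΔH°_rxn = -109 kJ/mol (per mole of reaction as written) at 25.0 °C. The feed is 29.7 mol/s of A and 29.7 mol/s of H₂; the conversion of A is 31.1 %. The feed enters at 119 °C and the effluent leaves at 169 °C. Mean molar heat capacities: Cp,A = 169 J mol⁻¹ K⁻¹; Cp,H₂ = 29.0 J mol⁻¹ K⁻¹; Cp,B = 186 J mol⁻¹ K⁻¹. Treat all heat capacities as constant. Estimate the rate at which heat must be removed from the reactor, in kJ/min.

Extent of reaction ξ = 0.311 × 29.7 = 9.2367 mol/s
Reaction term: ξ·ΔH°_rxn = 9.2367 × -109 = -1006.8 kJ/s
Sensible, feed 119→25 °C: -552.78 kJ/s
Outlet flows (mol/s): A 20.463, H₂ 20.463, B 9.2367
Sensible, products 25→169 °C: 830.85 kJ/s
Q = ΔH = -728.73 kJ/s = -728.73 kW
Heat removed = 43724 kJ/min

Q_out = 43700 kJ/min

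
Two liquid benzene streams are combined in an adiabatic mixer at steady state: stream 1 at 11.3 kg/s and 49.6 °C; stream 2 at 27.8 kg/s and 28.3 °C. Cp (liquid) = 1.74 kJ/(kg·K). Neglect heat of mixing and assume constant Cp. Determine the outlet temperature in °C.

T_out = 34.5 °C

Adiabatic, steady state ⇒ Σ ṁᵢCp,ᵢ(T_out − Tᵢ) = 0
T_out = Σ ṁᵢCp,ᵢTᵢ / Σ ṁᵢCp,ᵢ
      = 2344.2 / 68.034 = 34.456 °C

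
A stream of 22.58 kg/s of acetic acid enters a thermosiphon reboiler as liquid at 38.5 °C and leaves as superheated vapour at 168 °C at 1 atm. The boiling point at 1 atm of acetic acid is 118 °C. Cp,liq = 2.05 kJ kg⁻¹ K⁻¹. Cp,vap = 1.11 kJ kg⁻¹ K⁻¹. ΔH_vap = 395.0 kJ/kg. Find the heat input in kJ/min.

Q = 831000 kJ/min

liquid 38.5→118 °C: 162.97 kJ/kg
vaporisation at 118 °C: 395 kJ/kg
vapour 118→168 °C: 55.5 kJ/kg
Δh = 162.97 + 395 + 55.5 = 613.48 kJ/kg
Q = ṁ·Δh = 22.58 kg/s × 613.48 kJ/kg = 13852 kJ/s
|Q| = 13852 kW = 831140 kJ/min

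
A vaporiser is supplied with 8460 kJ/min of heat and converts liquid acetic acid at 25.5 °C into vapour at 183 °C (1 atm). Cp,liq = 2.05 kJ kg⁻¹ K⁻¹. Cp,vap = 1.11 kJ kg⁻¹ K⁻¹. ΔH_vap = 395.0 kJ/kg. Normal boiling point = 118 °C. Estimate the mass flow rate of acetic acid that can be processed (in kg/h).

ṁ = 773 kg/h

Δh = 2.05×(118−25.5) + 395.0 + 1.11×(183−118) = 656.77 kJ/kg
Q = 8460 kJ/min = 141 kJ/s = 507600 kJ/h
ṁ = Q/Δh = 507600 / 656.77 = 772.87 kg/h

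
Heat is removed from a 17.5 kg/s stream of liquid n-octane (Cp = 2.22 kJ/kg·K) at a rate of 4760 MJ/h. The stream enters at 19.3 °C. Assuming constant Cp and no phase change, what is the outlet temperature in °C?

Q = 4760 MJ/h = 1322.2 kJ/s
ΔT = Q/(ṁ·Cp) = 1322.2/(17.5×2.22) = 34.034 K
T_out = 19.3 − 34.034 = -14.734 °C

T_out = -14.7 °C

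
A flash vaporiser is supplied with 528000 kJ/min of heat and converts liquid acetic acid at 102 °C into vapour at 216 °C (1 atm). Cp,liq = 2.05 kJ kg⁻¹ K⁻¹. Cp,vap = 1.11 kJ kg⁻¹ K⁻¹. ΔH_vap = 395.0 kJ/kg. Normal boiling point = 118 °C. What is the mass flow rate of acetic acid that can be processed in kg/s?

ṁ = 16.4 kg/s

Δh = 2.05×(118−102) + 395.0 + 1.11×(216−118) = 536.58 kJ/kg
Q = 528000 kJ/min = 8800 kJ/s = 8800 kJ/s
ṁ = Q/Δh = 8800 / 536.58 = 16.4 kg/s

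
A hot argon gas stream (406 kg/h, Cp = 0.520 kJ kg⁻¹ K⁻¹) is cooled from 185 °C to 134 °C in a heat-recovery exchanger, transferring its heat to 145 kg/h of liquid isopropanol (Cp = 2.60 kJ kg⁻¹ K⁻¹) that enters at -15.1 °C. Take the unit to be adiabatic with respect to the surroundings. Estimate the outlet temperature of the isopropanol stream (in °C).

Heat released by hot stream: Q = 406 × 0.520 × (185 − 134) = 10767 kJ/h
Energy balance on cold side (adiabatic exchanger): Q = ṁ_c·Cp_c·(T_c,out − T_c,in)
T_c,out = -15.1 + 10767/(145 × 2.60) = 13.46 °C

T_c,out = 13.5 °C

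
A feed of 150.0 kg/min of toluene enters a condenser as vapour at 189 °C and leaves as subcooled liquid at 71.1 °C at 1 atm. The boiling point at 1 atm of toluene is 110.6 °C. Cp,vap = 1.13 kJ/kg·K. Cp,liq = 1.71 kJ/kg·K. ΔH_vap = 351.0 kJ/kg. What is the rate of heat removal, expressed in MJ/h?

vapour 189→110.6 °C: -88.592 kJ/kg
condensation at 110.6 °C: -351 kJ/kg
liquid 110.6→71.1 °C: -67.545 kJ/kg
Δh = -88.592 + -351 + -67.545 = -507.14 kJ/kg
Q = ṁ·Δh = 150.0 kg/min × -507.14 kJ/kg = -76071 kJ/min
|Q| = 1267.8 kW = 4564.2 MJ/h

Q_c = 4560 MJ/h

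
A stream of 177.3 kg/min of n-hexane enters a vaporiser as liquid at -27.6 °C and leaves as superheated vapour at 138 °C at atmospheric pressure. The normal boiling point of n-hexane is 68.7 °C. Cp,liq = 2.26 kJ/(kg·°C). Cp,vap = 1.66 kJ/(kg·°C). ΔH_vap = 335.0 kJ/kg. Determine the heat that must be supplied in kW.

Q = 1970 kW

liquid -27.6→68.7 °C: 217.64 kJ/kg
vaporisation at 68.7 °C: 335 kJ/kg
vapour 68.7→138 °C: 115.04 kJ/kg
Δh = 217.64 + 335 + 115.04 = 667.68 kJ/kg
Q = ṁ·Δh = 177.3 kg/min × 667.68 kJ/kg = 118380 kJ/min
|Q| = 1973 kW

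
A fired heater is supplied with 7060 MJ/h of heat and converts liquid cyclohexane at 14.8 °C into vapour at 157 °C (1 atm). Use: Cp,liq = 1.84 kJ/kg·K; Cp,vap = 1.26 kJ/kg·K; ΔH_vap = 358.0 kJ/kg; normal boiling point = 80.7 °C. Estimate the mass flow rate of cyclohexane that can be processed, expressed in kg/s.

Δh = 1.84×(80.7−14.8) + 358.0 + 1.26×(157−80.7) = 575.39 kJ/kg
Q = 7060 MJ/h = 1961.1 kJ/s = 1961.1 kJ/s
ṁ = Q/Δh = 1961.1 / 575.39 = 3.4083 kg/s

ṁ = 3.41 kg/s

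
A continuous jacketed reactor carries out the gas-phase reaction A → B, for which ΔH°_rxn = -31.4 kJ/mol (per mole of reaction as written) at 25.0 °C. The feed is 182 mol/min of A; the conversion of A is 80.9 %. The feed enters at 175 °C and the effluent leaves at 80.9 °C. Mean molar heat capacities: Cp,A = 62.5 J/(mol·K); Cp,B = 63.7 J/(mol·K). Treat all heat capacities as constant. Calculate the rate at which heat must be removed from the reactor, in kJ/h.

Extent of reaction ξ = 0.809 × 182 = 147.24 mol/min
Reaction term: ξ·ΔH°_rxn = 147.24 × -31.4 = -4623.3 kJ/min
Sensible, feed 175→25 °C: -1706.2 kJ/min
Outlet flows (mol/min): A 34.762, B 147.24
Sensible, products 25→80.9 °C: 645.74 kJ/min
Q = ΔH = -5683.8 kJ/min = -94.73 kW
Heat removed = 341030 kJ/h

Q_out = 341000 kJ/h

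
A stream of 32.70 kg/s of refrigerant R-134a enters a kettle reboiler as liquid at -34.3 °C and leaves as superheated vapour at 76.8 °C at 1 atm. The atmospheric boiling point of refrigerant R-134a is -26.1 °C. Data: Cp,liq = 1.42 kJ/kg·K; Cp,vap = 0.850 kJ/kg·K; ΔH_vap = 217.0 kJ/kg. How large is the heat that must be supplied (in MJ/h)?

Q = 37200 MJ/h

liquid -34.3→-26.1 °C: 11.644 kJ/kg
vaporisation at -26.1 °C: 217 kJ/kg
vapour -26.1→76.8 °C: 87.465 kJ/kg
Δh = 11.644 + 217 + 87.465 = 316.11 kJ/kg
Q = ṁ·Δh = 32.70 kg/s × 316.11 kJ/kg = 10337 kJ/s
|Q| = 10337 kW = 37212 MJ/h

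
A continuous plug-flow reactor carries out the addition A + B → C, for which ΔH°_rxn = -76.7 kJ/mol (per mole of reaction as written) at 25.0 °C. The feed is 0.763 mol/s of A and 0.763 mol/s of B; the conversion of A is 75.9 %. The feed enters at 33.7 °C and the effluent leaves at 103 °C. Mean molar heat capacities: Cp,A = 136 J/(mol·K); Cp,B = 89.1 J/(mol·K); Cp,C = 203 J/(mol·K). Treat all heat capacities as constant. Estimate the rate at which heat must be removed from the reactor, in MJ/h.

Extent of reaction ξ = 0.759 × 0.763 = 0.57912 mol/s
Reaction term: ξ·ΔH°_rxn = 0.57912 × -76.7 = -44.418 kJ/s
Sensible, feed 33.7→25 °C: -1.4942 kJ/s
Outlet flows (mol/s): A 0.18388, B 0.18388, C 0.57912
Sensible, products 25→103 °C: 12.398 kJ/s
Q = ΔH = -33.514 kJ/s = -33.514 kW
Heat removed = 120.65 MJ/h

Q_out = 121 MJ/h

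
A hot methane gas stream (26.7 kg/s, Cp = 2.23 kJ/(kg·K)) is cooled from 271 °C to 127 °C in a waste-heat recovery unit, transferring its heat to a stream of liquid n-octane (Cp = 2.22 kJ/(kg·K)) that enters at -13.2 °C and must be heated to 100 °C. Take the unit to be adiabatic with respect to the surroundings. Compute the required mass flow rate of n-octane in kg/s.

ṁ_c = 34.1 kg/s

Heat released by hot stream: Q = 26.7 × 2.23 × (271 − 127) = 8573.9 kJ/s
Energy balance on cold side (adiabatic exchanger): Q = ṁ_c·Cp_c·(T_c,out − T_c,in)
ṁ_c = 8573.9 / [2.22 × (100 − -13.2)] = 34.118 kg/s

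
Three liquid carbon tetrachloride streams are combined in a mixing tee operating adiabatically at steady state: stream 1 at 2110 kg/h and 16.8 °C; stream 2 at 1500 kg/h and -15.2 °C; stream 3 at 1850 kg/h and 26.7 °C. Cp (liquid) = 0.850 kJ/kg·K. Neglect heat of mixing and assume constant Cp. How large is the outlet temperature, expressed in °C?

No heat crosses the boundary, so H_out = H_in.
T_out = Σ ṁᵢCp,ᵢTᵢ / Σ ṁᵢCp,ᵢ
      = 52737 / 4641 = 11.363 °C

T_out = 11.4 °C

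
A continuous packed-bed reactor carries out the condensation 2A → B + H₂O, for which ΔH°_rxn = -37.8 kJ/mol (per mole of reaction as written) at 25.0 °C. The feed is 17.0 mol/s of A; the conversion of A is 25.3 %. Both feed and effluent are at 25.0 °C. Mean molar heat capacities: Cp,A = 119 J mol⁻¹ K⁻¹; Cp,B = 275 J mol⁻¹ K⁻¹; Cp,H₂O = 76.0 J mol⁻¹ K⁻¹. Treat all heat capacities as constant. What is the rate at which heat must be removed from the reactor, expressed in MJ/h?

Q_out = 293 MJ/h

Extent of reaction ξ = 0.253 × 17.0 / 2 = 2.1505 mol/s
Reaction term: ξ·ΔH°_rxn = 2.1505 × -37.8 = -81.289 kJ/s
Q = ΔH = -81.289 kJ/s = -81.289 kW
Heat removed = 292.64 MJ/h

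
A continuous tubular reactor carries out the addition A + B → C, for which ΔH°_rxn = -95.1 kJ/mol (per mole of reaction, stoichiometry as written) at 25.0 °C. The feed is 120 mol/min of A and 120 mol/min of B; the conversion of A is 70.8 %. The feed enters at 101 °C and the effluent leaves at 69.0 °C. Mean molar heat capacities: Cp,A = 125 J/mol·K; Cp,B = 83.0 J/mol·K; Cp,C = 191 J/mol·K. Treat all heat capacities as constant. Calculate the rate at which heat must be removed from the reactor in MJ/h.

Extent of reaction ξ = 0.708 × 120 = 84.96 mol/min
Reaction term: ξ·ΔH°_rxn = 84.96 × -95.1 = -8079.7 kJ/min
Sensible, feed 101→25 °C: -1897 kJ/min
Outlet flows (mol/min): A 35.04, B 35.04, C 84.96
Sensible, products 25→69.0 °C: 1034.7 kJ/min
Q = ΔH = -8942 kJ/min = -149.03 kW
Heat removed = 536.52 MJ/h

Q_out = 537 MJ/h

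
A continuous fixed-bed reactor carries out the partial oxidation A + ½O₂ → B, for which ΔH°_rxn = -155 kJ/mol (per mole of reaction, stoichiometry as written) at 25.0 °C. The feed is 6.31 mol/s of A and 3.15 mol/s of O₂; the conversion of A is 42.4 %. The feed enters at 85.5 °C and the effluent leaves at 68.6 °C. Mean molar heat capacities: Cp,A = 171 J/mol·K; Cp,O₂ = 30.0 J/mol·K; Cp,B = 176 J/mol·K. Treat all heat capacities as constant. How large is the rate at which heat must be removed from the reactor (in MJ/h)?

Q_out = 1570 MJ/h

Extent of reaction ξ = 0.424 × 6.31 = 2.6754 mol/s
Reaction term: ξ·ΔH°_rxn = 2.6754 × -155 = -414.69 kJ/s
Sensible, feed 85.5→25 °C: -70.997 kJ/s
Outlet flows (mol/s): A 3.6346, O₂ 1.8123, B 2.6754
Sensible, products 25→68.6 °C: 49.999 kJ/s
Q = ΔH = -435.69 kJ/s = -435.69 kW
Heat removed = 1568.5 MJ/h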